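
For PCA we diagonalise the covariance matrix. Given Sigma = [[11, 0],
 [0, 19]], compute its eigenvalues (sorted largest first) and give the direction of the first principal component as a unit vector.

Step 1 — characteristic polynomial of 2×2 Sigma:
  det(Sigma - λI) = λ² - trace · λ + det = 0.
  trace = 11 + 19 = 30, det = 11·19 - (0)² = 209.
Step 2 — discriminant:
  Δ = trace² - 4·det = 900 - 836 = 64.
Step 3 — eigenvalues:
  λ = (trace ± √Δ)/2 = (30 ± 8)/2,
  λ_1 = 19,  λ_2 = 11.

Step 4 — unit eigenvector for λ_1: Sigma is diagonal, so its eigenvectors are the coordinate axes. λ_1 = 19 is the diagonal entry on the second coordinate axis, hence
  v_1 = (0, 1) (||v_1|| = 1).

λ_1 = 19,  λ_2 = 11;  v_1 ≈ (0, 1)


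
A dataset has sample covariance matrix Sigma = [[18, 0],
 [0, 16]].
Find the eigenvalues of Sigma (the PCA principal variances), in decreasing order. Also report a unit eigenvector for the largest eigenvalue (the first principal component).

Step 1 — characteristic polynomial of 2×2 Sigma:
  det(Sigma - λI) = λ² - trace · λ + det = 0.
  trace = 18 + 16 = 34, det = 18·16 - (0)² = 288.
Step 2 — discriminant:
  Δ = trace² - 4·det = 1156 - 1152 = 4.
Step 3 — eigenvalues:
  λ = (trace ± √Δ)/2 = (34 ± 2)/2,
  λ_1 = 18,  λ_2 = 16.

Step 4 — unit eigenvector for λ_1: Sigma is diagonal, so its eigenvectors are the coordinate axes. λ_1 = 18 is the diagonal entry on the first coordinate axis, hence
  v_1 = (1, 0) (||v_1|| = 1).

λ_1 = 18,  λ_2 = 16;  v_1 ≈ (1, 0)


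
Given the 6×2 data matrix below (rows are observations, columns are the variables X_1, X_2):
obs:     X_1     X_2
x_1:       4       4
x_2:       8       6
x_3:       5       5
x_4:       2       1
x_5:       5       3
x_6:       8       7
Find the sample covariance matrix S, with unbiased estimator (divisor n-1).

Step 1 — column means:
  mean(X_1) = (4 + 8 + 5 + 2 + 5 + 8) / 6 = 32/6 = 5.3333
  mean(X_2) = (4 + 6 + 5 + 1 + 3 + 7) / 6 = 26/6 = 4.3333

Step 2 — sample covariance S[i,j] = (1/(n-1)) · Σ_k (x_{k,i} - mean_i) · (x_{k,j} - mean_j), with n-1 = 5.
  S[X_1,X_1] = ((-1.3333)·(-1.3333) + (2.6667)·(2.6667) + (-0.3333)·(-0.3333) + (-3.3333)·(-3.3333) + (-0.3333)·(-0.3333) + (2.6667)·(2.6667)) / 5 = 27.3333/5 = 5.4667
  S[X_1,X_2] = ((-1.3333)·(-0.3333) + (2.6667)·(1.6667) + (-0.3333)·(0.6667) + (-3.3333)·(-3.3333) + (-0.3333)·(-1.3333) + (2.6667)·(2.6667)) / 5 = 23.3333/5 = 4.6667
  S[X_2,X_2] = ((-0.3333)·(-0.3333) + (1.6667)·(1.6667) + (0.6667)·(0.6667) + (-3.3333)·(-3.3333) + (-1.3333)·(-1.3333) + (2.6667)·(2.6667)) / 5 = 23.3333/5 = 4.6667

S is symmetric (S[j,i] = S[i,j]). Assembling:

S = [[5.4667, 4.6667],
 [4.6667, 4.6667]]


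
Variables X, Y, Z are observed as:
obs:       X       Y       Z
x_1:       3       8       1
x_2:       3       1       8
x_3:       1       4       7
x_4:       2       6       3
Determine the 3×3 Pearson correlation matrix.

Step 1 — column means:
  mean(X) = (3 + 3 + 1 + 2) / 4 = 9/4 = 2.25
  mean(Y) = (8 + 1 + 4 + 6) / 4 = 19/4 = 4.75
  mean(Z) = (1 + 8 + 7 + 3) / 4 = 19/4 = 4.75

Step 2 — sample variances and covariances s[i,j] = (1/(n-1)) · Σ_k (x_{k,i} - mean_i) · (x_{k,j} - mean_j), with n-1 = 3:
  s[X,X] = ((0.75)·(0.75) + (0.75)·(0.75) + (-1.25)·(-1.25) + (-0.25)·(-0.25)) / 3 = 2.75/3 = 0.9167
  s[X,Y] = ((0.75)·(3.25) + (0.75)·(-3.75) + (-1.25)·(-0.75) + (-0.25)·(1.25)) / 3 = 0.25/3 = 0.0833
  s[X,Z] = ((0.75)·(-3.75) + (0.75)·(3.25) + (-1.25)·(2.25) + (-0.25)·(-1.75)) / 3 = -2.75/3 = -0.9167
  s[Y,Y] = ((3.25)·(3.25) + (-3.75)·(-3.75) + (-0.75)·(-0.75) + (1.25)·(1.25)) / 3 = 26.75/3 = 8.9167
  s[Y,Z] = ((3.25)·(-3.75) + (-3.75)·(3.25) + (-0.75)·(2.25) + (1.25)·(-1.75)) / 3 = -28.25/3 = -9.4167
  s[Z,Z] = ((-3.75)·(-3.75) + (3.25)·(3.25) + (2.25)·(2.25) + (-1.75)·(-1.75)) / 3 = 32.75/3 = 10.9167
  Sample standard deviations s_i = √(s[i,i]):
  s(X) = √(0.9167) = 0.9574
  s(Y) = √(8.9167) = 2.9861
  s(Z) = √(10.9167) = 3.304

Step 3 — r_{ij} = s_{ij} / (s_i · s_j):
  r[X,X] = 1 (diagonal).
  r[X,Y] = 0.0833 / (0.9574 · 2.9861) = 0.0833 / 2.859 = 0.0291
  r[X,Z] = -0.9167 / (0.9574 · 3.304) = -0.9167 / 3.1634 = -0.2898
  r[Y,Y] = 1 (diagonal).
  r[Y,Z] = -9.4167 / (2.9861 · 3.304) = -9.4167 / 9.8661 = -0.9544
  r[Z,Z] = 1 (diagonal).

R is symmetric with unit diagonal. Assembling:

R = [[1, 0.0291, -0.2898],
 [0.0291, 1, -0.9544],
 [-0.2898, -0.9544, 1]]


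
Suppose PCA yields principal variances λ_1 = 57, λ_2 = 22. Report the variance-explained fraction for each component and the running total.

Step 1 — total variance = trace(Sigma) = Σ λ_i = 57 + 22 = 79.

Step 2 — fraction explained by component i = λ_i / Σ λ:
  PC1: 57/79 = 0.7215
  PC2: 22/79 = 0.2785

Step 3 — cumulative fraction after k components = (λ_1 + ... + λ_k) / Σ λ:
  k = 1: 57/79 = 0.7215
  k = 2: (57 + 22)/79 = 79/79 = 1

Summary (fraction, with percent):

explained: PC1 0.7215 (72.15%), PC2 0.2785 (27.85%);  cumulative: 0.7215, 1


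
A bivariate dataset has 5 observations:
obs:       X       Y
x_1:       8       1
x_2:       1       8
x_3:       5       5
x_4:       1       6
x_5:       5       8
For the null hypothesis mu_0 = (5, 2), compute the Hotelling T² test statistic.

Step 1 — sample mean vector:
  mean(X) = (8 + 1 + 5 + 1 + 5) / 5 = 20/5 = 4
  mean(Y) = (1 + 8 + 5 + 6 + 8) / 5 = 28/5 = 5.6
  x̄ = (4, 5.6),  deviation x̄ - mu_0 = (4, 5.6) - (5, 2) = (-1, 3.6).

Step 2 — sample covariance matrix, S[i,j] = (1/(n-1)) · Σ_k (x_{k,i} - mean_i) · (x_{k,j} - mean_j), divisor n-1 = 4:
  S[X,X] = ((4)·(4) + (-3)·(-3) + (1)·(1) + (-3)·(-3) + (1)·(1)) / 4 = 36/4 = 9
  S[X,Y] = ((4)·(-4.6) + (-3)·(2.4) + (1)·(-0.6) + (-3)·(0.4) + (1)·(2.4)) / 4 = -25/4 = -6.25
  S[Y,Y] = ((-4.6)·(-4.6) + (2.4)·(2.4) + (-0.6)·(-0.6) + (0.4)·(0.4) + (2.4)·(2.4)) / 4 = 33.2/4 = 8.3
  S = [[9, -6.25],
 [-6.25, 8.3]].

Step 3 — invert S. det(S) = 9·8.3 - (-6.25)² = 35.6375.
  S^{-1} = (1/det) · [[d, -b], [-b, a]] = [[0.2329, 0.1754],
 [0.1754, 0.2525]].

Step 4 — quadratic form (x̄ - mu_0)^T · S^{-1} · (x̄ - mu_0):
  S^{-1} · (x̄ - mu_0) = (0.3985, 0.7338),
  (x̄ - mu_0)^T · [...] = (-1)·(0.3985) + (3.6)·(0.7338) = 2.2431.

Step 5 — scale by n: T² = 5 · 2.2431 = 11.2157.

T² ≈ 11.2157


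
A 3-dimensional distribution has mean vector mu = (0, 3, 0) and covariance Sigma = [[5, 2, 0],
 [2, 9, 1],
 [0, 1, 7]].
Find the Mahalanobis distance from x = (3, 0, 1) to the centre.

Step 1 — centre the observation: (x - mu) = (3, -3, 1).

Step 2 — invert Sigma (cofactor / det for 3×3, or solve directly):
  Sigma^{-1} = [[0.2199, -0.0496, 0.0071],
 [-0.0496, 0.1241, -0.0177],
 [0.0071, -0.0177, 0.1454]].

Step 3 — form the quadratic (x - mu)^T · Sigma^{-1} · (x - mu):
  Sigma^{-1} · (x - mu) = (0.8156, -0.539, 0.2199).
  (x - mu)^T · [Sigma^{-1} · (x - mu)] = (3)·(0.8156) + (-3)·(-0.539) + (1)·(0.2199) = 4.2837.

Step 4 — take square root: d = √(4.2837) ≈ 2.0697.

d(x, mu) = √(4.2837) ≈ 2.0697


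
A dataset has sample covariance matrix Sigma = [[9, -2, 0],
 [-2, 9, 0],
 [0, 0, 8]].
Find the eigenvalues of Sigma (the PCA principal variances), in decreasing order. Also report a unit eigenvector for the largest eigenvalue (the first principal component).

Step 1 — characteristic polynomial p(λ) = det(λI - Sigma) = λ³ - tr·λ² + c_1·λ - det, where tr = trace, c_1 = sum of the principal 2×2 minors, det = det(Sigma):
  tr = 9 + 9 + 8 = 26,
  c_1 = (9·9 - (-2)²) + (9·8 - (0)²) + (9·8 - (0)²) = 77 + 72 + 72 = 221,
  det = 9·(9·8 - (0)²) - (-2)·((-2)·8 - (0)·(0)) + (0)·((-2)·(0) - 9·(0)) = 9·(72) - (-2)·(-16) + (0)·(0) = 616.
  So p(λ) = λ³ - 26λ² + 221λ - 616.
Step 2 — look for an integer root (rational root theorem: any rational root is an integer divisor of 616). Testing λ = 7:
  p(7) = 343 - 1274 + 1547 - 616 = 0  ✓
  Dividing out (λ - 7): p(λ) = (λ - 7)(λ² - 19λ + 88).
Step 3 — remaining eigenvalues from the quadratic λ² - 19λ + 88 = 0:
  Δ = 19² - 4·88 = 361 - 352 = 9,  λ = (19 ± √9)/2 = (19 ± 3)/2 = 11 or 8.
  Sorted: λ_1 = 11,  λ_2 = 8,  λ_3 = 7  (check: sum = 26 = tr ✓).

Step 4 — unit eigenvector for λ_1 = 11: v spans the null space of (Sigma - λ_1 I), whose rows are
  r_1 = (-2, -2, 0),  r_2 = (-2, -2, 0),  r_3 = (0, 0, -3).
  v is orthogonal to every row, so take v ∝ r_1 × r_3 = ((-2)·(-3) - (0)·(0), (0)·(0) - (-2)·(-3), (-2)·(0) - (-2)·(0)) = (6, -6, 0).
  Rescale (divide by 6): u = (1, -1, 0).
  ||u|| = √((1)² + (-1)² + (0)²) = √(2) ≈ 1.4142,  v_1 = u/||u|| ≈ (0.7071, -0.7071, 0) (||v_1|| = 1).

λ_1 = 11,  λ_2 = 8,  λ_3 = 7;  v_1 ≈ (0.7071, -0.7071, 0)


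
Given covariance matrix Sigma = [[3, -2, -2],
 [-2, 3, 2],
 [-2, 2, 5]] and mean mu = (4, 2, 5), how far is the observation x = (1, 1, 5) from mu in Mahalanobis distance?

Step 1 — centre the observation: (x - mu) = (-3, -1, 0).

Step 2 — invert Sigma (cofactor / det for 3×3, or solve directly):
  Sigma^{-1} = [[0.6471, 0.3529, 0.1176],
 [0.3529, 0.6471, -0.1176],
 [0.1176, -0.1176, 0.2941]].

Step 3 — form the quadratic (x - mu)^T · Sigma^{-1} · (x - mu):
  Sigma^{-1} · (x - mu) = (-2.2941, -1.7059, -0.2353).
  (x - mu)^T · [Sigma^{-1} · (x - mu)] = (-3)·(-2.2941) + (-1)·(-1.7059) + (0)·(-0.2353) = 8.5882.

Step 4 — take square root: d = √(8.5882) ≈ 2.9306.

d(x, mu) = √(8.5882) ≈ 2.9306


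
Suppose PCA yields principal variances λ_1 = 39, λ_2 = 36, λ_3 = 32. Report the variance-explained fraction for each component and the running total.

Step 1 — total variance = trace(Sigma) = Σ λ_i = 39 + 36 + 32 = 107.

Step 2 — fraction explained by component i = λ_i / Σ λ:
  PC1: 39/107 = 0.3645
  PC2: 36/107 = 0.3364
  PC3: 32/107 = 0.2991

Step 3 — cumulative fraction after k components = (λ_1 + ... + λ_k) / Σ λ:
  k = 1: 39/107 = 0.3645
  k = 2: (39 + 36)/107 = 75/107 = 0.7009
  k = 3: (39 + 36 + 32)/107 = 107/107 = 1

Summary (fraction, with percent):

explained: PC1 0.3645 (36.45%), PC2 0.3364 (33.64%), PC3 0.2991 (29.91%);  cumulative: 0.3645, 0.7009, 1


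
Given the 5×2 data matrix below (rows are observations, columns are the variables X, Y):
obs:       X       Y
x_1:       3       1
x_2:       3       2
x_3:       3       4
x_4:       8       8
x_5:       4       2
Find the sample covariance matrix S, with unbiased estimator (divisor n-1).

Step 1 — column means:
  mean(X) = (3 + 3 + 3 + 8 + 4) / 5 = 21/5 = 4.2
  mean(Y) = (1 + 2 + 4 + 8 + 2) / 5 = 17/5 = 3.4

Step 2 — sample covariance S[i,j] = (1/(n-1)) · Σ_k (x_{k,i} - mean_i) · (x_{k,j} - mean_j), with n-1 = 4.
  S[X,X] = ((-1.2)·(-1.2) + (-1.2)·(-1.2) + (-1.2)·(-1.2) + (3.8)·(3.8) + (-0.2)·(-0.2)) / 4 = 18.8/4 = 4.7
  S[X,Y] = ((-1.2)·(-2.4) + (-1.2)·(-1.4) + (-1.2)·(0.6) + (3.8)·(4.6) + (-0.2)·(-1.4)) / 4 = 21.6/4 = 5.4
  S[Y,Y] = ((-2.4)·(-2.4) + (-1.4)·(-1.4) + (0.6)·(0.6) + (4.6)·(4.6) + (-1.4)·(-1.4)) / 4 = 31.2/4 = 7.8

S is symmetric (S[j,i] = S[i,j]). Assembling:

S = [[4.7, 5.4],
 [5.4, 7.8]]


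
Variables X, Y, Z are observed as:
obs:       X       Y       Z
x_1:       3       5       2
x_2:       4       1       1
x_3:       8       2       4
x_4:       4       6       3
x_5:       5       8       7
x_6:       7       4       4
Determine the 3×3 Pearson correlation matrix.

Step 1 — column means:
  mean(X) = (3 + 4 + 8 + 4 + 5 + 7) / 6 = 31/6 = 5.1667
  mean(Y) = (5 + 1 + 2 + 6 + 8 + 4) / 6 = 26/6 = 4.3333
  mean(Z) = (2 + 1 + 4 + 3 + 7 + 4) / 6 = 21/6 = 3.5

Step 2 — sample variances and covariances s[i,j] = (1/(n-1)) · Σ_k (x_{k,i} - mean_i) · (x_{k,j} - mean_j), with n-1 = 5:
  s[X,X] = ((-2.1667)·(-2.1667) + (-1.1667)·(-1.1667) + (2.8333)·(2.8333) + (-1.1667)·(-1.1667) + (-0.1667)·(-0.1667) + (1.8333)·(1.8333)) / 5 = 18.8333/5 = 3.7667
  s[X,Y] = ((-2.1667)·(0.6667) + (-1.1667)·(-3.3333) + (2.8333)·(-2.3333) + (-1.1667)·(1.6667) + (-0.1667)·(3.6667) + (1.8333)·(-0.3333)) / 5 = -7.3333/5 = -1.4667
  s[X,Z] = ((-2.1667)·(-1.5) + (-1.1667)·(-2.5) + (2.8333)·(0.5) + (-1.1667)·(-0.5) + (-0.1667)·(3.5) + (1.8333)·(0.5)) / 5 = 8.5/5 = 1.7
  s[Y,Y] = ((0.6667)·(0.6667) + (-3.3333)·(-3.3333) + (-2.3333)·(-2.3333) + (1.6667)·(1.6667) + (3.6667)·(3.6667) + (-0.3333)·(-0.3333)) / 5 = 33.3333/5 = 6.6667
  s[Y,Z] = ((0.6667)·(-1.5) + (-3.3333)·(-2.5) + (-2.3333)·(0.5) + (1.6667)·(-0.5) + (3.6667)·(3.5) + (-0.3333)·(0.5)) / 5 = 18/5 = 3.6
  s[Z,Z] = ((-1.5)·(-1.5) + (-2.5)·(-2.5) + (0.5)·(0.5) + (-0.5)·(-0.5) + (3.5)·(3.5) + (0.5)·(0.5)) / 5 = 21.5/5 = 4.3
  Sample standard deviations s_i = √(s[i,i]):
  s(X) = √(3.7667) = 1.9408
  s(Y) = √(6.6667) = 2.582
  s(Z) = √(4.3) = 2.0736

Step 3 — r_{ij} = s_{ij} / (s_i · s_j):
  r[X,X] = 1 (diagonal).
  r[X,Y] = -1.4667 / (1.9408 · 2.582) = -1.4667 / 5.0111 = -0.2927
  r[X,Z] = 1.7 / (1.9408 · 2.0736) = 1.7 / 4.0245 = 0.4224
  r[Y,Y] = 1 (diagonal).
  r[Y,Z] = 3.6 / (2.582 · 2.0736) = 3.6 / 5.3541 = 0.6724
  r[Z,Z] = 1 (diagonal).

R is symmetric with unit diagonal. Assembling:

R = [[1, -0.2927, 0.4224],
 [-0.2927, 1, 0.6724],
 [0.4224, 0.6724, 1]]


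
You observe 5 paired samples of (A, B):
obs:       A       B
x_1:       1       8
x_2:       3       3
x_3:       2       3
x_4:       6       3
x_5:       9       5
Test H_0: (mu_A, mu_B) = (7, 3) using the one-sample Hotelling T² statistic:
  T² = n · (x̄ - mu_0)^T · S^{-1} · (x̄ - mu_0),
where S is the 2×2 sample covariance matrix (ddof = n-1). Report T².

Step 1 — sample mean vector:
  mean(A) = (1 + 3 + 2 + 6 + 9) / 5 = 21/5 = 4.2
  mean(B) = (8 + 3 + 3 + 3 + 5) / 5 = 22/5 = 4.4
  x̄ = (4.2, 4.4),  deviation x̄ - mu_0 = (4.2, 4.4) - (7, 3) = (-2.8, 1.4).

Step 2 — sample covariance matrix, S[i,j] = (1/(n-1)) · Σ_k (x_{k,i} - mean_i) · (x_{k,j} - mean_j), divisor n-1 = 4:
  S[A,A] = ((-3.2)·(-3.2) + (-1.2)·(-1.2) + (-2.2)·(-2.2) + (1.8)·(1.8) + (4.8)·(4.8)) / 4 = 42.8/4 = 10.7
  S[A,B] = ((-3.2)·(3.6) + (-1.2)·(-1.4) + (-2.2)·(-1.4) + (1.8)·(-1.4) + (4.8)·(0.6)) / 4 = -6.4/4 = -1.6
  S[B,B] = ((3.6)·(3.6) + (-1.4)·(-1.4) + (-1.4)·(-1.4) + (-1.4)·(-1.4) + (0.6)·(0.6)) / 4 = 19.2/4 = 4.8
  S = [[10.7, -1.6],
 [-1.6, 4.8]].

Step 3 — invert S. det(S) = 10.7·4.8 - (-1.6)² = 48.8.
  S^{-1} = (1/det) · [[d, -b], [-b, a]] = [[0.0984, 0.0328],
 [0.0328, 0.2193]].

Step 4 — quadratic form (x̄ - mu_0)^T · S^{-1} · (x̄ - mu_0):
  S^{-1} · (x̄ - mu_0) = (-0.2295, 0.2152),
  (x̄ - mu_0)^T · [...] = (-2.8)·(-0.2295) + (1.4)·(0.2152) = 0.9439.

Step 5 — scale by n: T² = 5 · 0.9439 = 4.7193.

T² ≈ 4.7193


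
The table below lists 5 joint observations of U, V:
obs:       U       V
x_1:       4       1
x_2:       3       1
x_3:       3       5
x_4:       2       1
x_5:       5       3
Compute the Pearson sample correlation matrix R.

Step 1 — column means:
  mean(U) = (4 + 3 + 3 + 2 + 5) / 5 = 17/5 = 3.4
  mean(V) = (1 + 1 + 5 + 1 + 3) / 5 = 11/5 = 2.2

Step 2 — sample variances and covariances s[i,j] = (1/(n-1)) · Σ_k (x_{k,i} - mean_i) · (x_{k,j} - mean_j), with n-1 = 4:
  s[U,U] = ((0.6)·(0.6) + (-0.4)·(-0.4) + (-0.4)·(-0.4) + (-1.4)·(-1.4) + (1.6)·(1.6)) / 4 = 5.2/4 = 1.3
  s[U,V] = ((0.6)·(-1.2) + (-0.4)·(-1.2) + (-0.4)·(2.8) + (-1.4)·(-1.2) + (1.6)·(0.8)) / 4 = 1.6/4 = 0.4
  s[V,V] = ((-1.2)·(-1.2) + (-1.2)·(-1.2) + (2.8)·(2.8) + (-1.2)·(-1.2) + (0.8)·(0.8)) / 4 = 12.8/4 = 3.2
  Sample standard deviations s_i = √(s[i,i]):
  s(U) = √(1.3) = 1.1402
  s(V) = √(3.2) = 1.7889

Step 3 — r_{ij} = s_{ij} / (s_i · s_j):
  r[U,U] = 1 (diagonal).
  r[U,V] = 0.4 / (1.1402 · 1.7889) = 0.4 / 2.0396 = 0.1961
  r[V,V] = 1 (diagonal).

R is symmetric with unit diagonal. Assembling:

R = [[1, 0.1961],
 [0.1961, 1]]


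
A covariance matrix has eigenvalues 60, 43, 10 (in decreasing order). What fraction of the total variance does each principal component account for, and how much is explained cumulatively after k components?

Step 1 — total variance = trace(Sigma) = Σ λ_i = 60 + 43 + 10 = 113.

Step 2 — fraction explained by component i = λ_i / Σ λ:
  PC1: 60/113 = 0.531
  PC2: 43/113 = 0.3805
  PC3: 10/113 = 0.0885

Step 3 — cumulative fraction after k components = (λ_1 + ... + λ_k) / Σ λ:
  k = 1: 60/113 = 0.531
  k = 2: (60 + 43)/113 = 103/113 = 0.9115
  k = 3: (60 + 43 + 10)/113 = 113/113 = 1

Summary (fraction, with percent):

explained: PC1 0.531 (53.1%), PC2 0.3805 (38.05%), PC3 0.0885 (8.85%);  cumulative: 0.531, 0.9115, 1


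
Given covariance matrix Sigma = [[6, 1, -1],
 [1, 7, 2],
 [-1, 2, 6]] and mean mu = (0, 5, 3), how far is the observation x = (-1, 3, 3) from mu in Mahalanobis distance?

Step 1 — centre the observation: (x - mu) = (-1, -2, 0).

Step 2 — invert Sigma (cofactor / det for 3×3, or solve directly):
  Sigma^{-1} = [[0.1801, -0.0379, 0.0427],
 [-0.0379, 0.1659, -0.0616],
 [0.0427, -0.0616, 0.1943]].

Step 3 — form the quadratic (x - mu)^T · Sigma^{-1} · (x - mu):
  Sigma^{-1} · (x - mu) = (-0.1043, -0.2938, 0.0806).
  (x - mu)^T · [Sigma^{-1} · (x - mu)] = (-1)·(-0.1043) + (-2)·(-0.2938) + (0)·(0.0806) = 0.6919.

Step 4 — take square root: d = √(0.6919) ≈ 0.8318.

d(x, mu) = √(0.6919) ≈ 0.8318


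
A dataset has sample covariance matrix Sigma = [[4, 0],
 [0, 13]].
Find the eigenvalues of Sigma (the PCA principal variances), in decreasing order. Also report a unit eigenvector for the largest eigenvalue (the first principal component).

Step 1 — characteristic polynomial of 2×2 Sigma:
  det(Sigma - λI) = λ² - trace · λ + det = 0.
  trace = 4 + 13 = 17, det = 4·13 - (0)² = 52.
Step 2 — discriminant:
  Δ = trace² - 4·det = 289 - 208 = 81.
Step 3 — eigenvalues:
  λ = (trace ± √Δ)/2 = (17 ± 9)/2,
  λ_1 = 13,  λ_2 = 4.

Step 4 — unit eigenvector for λ_1: Sigma is diagonal, so its eigenvectors are the coordinate axes. λ_1 = 13 is the diagonal entry on the second coordinate axis, hence
  v_1 = (0, 1) (||v_1|| = 1).

λ_1 = 13,  λ_2 = 4;  v_1 ≈ (0, 1)


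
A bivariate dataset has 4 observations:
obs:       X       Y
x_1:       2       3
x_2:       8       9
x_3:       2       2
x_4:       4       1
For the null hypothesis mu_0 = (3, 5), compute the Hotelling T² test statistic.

Step 1 — sample mean vector:
  mean(X) = (2 + 8 + 2 + 4) / 4 = 16/4 = 4
  mean(Y) = (3 + 9 + 2 + 1) / 4 = 15/4 = 3.75
  x̄ = (4, 3.75),  deviation x̄ - mu_0 = (4, 3.75) - (3, 5) = (1, -1.25).

Step 2 — sample covariance matrix, S[i,j] = (1/(n-1)) · Σ_k (x_{k,i} - mean_i) · (x_{k,j} - mean_j), divisor n-1 = 3:
  S[X,X] = ((-2)·(-2) + (4)·(4) + (-2)·(-2) + (0)·(0)) / 3 = 24/3 = 8
  S[X,Y] = ((-2)·(-0.75) + (4)·(5.25) + (-2)·(-1.75) + (0)·(-2.75)) / 3 = 26/3 = 8.6667
  S[Y,Y] = ((-0.75)·(-0.75) + (5.25)·(5.25) + (-1.75)·(-1.75) + (-2.75)·(-2.75)) / 3 = 38.75/3 = 12.9167
  S = [[8, 8.6667],
 [8.6667, 12.9167]].

Step 3 — invert S. det(S) = 8·12.9167 - (8.6667)² = 28.2222.
  S^{-1} = (1/det) · [[d, -b], [-b, a]] = [[0.4577, -0.3071],
 [-0.3071, 0.2835]].

Step 4 — quadratic form (x̄ - mu_0)^T · S^{-1} · (x̄ - mu_0):
  S^{-1} · (x̄ - mu_0) = (0.8415, -0.6614),
  (x̄ - mu_0)^T · [...] = (1)·(0.8415) + (-1.25)·(-0.6614) = 1.6683.

Step 5 — scale by n: T² = 4 · 1.6683 = 6.6732.

T² ≈ 6.6732


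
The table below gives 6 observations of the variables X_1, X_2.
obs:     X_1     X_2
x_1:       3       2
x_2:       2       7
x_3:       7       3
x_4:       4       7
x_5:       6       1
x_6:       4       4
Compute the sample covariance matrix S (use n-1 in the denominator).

Step 1 — column means:
  mean(X_1) = (3 + 2 + 7 + 4 + 6 + 4) / 6 = 26/6 = 4.3333
  mean(X_2) = (2 + 7 + 3 + 7 + 1 + 4) / 6 = 24/6 = 4

Step 2 — sample covariance S[i,j] = (1/(n-1)) · Σ_k (x_{k,i} - mean_i) · (x_{k,j} - mean_j), with n-1 = 5.
  S[X_1,X_1] = ((-1.3333)·(-1.3333) + (-2.3333)·(-2.3333) + (2.6667)·(2.6667) + (-0.3333)·(-0.3333) + (1.6667)·(1.6667) + (-0.3333)·(-0.3333)) / 5 = 17.3333/5 = 3.4667
  S[X_1,X_2] = ((-1.3333)·(-2) + (-2.3333)·(3) + (2.6667)·(-1) + (-0.3333)·(3) + (1.6667)·(-3) + (-0.3333)·(0)) / 5 = -13/5 = -2.6
  S[X_2,X_2] = ((-2)·(-2) + (3)·(3) + (-1)·(-1) + (3)·(3) + (-3)·(-3) + (0)·(0)) / 5 = 32/5 = 6.4

S is symmetric (S[j,i] = S[i,j]). Assembling:

S = [[3.4667, -2.6],
 [-2.6, 6.4]]


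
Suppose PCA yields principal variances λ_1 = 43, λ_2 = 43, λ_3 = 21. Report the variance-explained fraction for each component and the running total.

Step 1 — total variance = trace(Sigma) = Σ λ_i = 43 + 43 + 21 = 107.

Step 2 — fraction explained by component i = λ_i / Σ λ:
  PC1: 43/107 = 0.4019
  PC2: 43/107 = 0.4019
  PC3: 21/107 = 0.1963

Step 3 — cumulative fraction after k components = (λ_1 + ... + λ_k) / Σ λ:
  k = 1: 43/107 = 0.4019
  k = 2: (43 + 43)/107 = 86/107 = 0.8037
  k = 3: (43 + 43 + 21)/107 = 107/107 = 1

Summary (fraction, with percent):

explained: PC1 0.4019 (40.19%), PC2 0.4019 (40.19%), PC3 0.1963 (19.63%);  cumulative: 0.4019, 0.8037, 1


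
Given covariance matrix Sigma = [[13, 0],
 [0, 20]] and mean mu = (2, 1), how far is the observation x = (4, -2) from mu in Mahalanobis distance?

Step 1 — centre the observation: (x - mu) = (2, -3).

Step 2 — invert Sigma. det(Sigma) = 13·20 - (0)² = 260.
  Sigma^{-1} = (1/det) · [[d, -b], [-b, a]] = [[0.0769, 0],
 [0, 0.05]].

Step 3 — form the quadratic (x - mu)^T · Sigma^{-1} · (x - mu):
  Sigma^{-1} · (x - mu) = (0.1538, -0.15).
  (x - mu)^T · [Sigma^{-1} · (x - mu)] = (2)·(0.1538) + (-3)·(-0.15) = 0.7577.

Step 4 — take square root: d = √(0.7577) ≈ 0.8705.

d(x, mu) = √(0.7577) ≈ 0.8705


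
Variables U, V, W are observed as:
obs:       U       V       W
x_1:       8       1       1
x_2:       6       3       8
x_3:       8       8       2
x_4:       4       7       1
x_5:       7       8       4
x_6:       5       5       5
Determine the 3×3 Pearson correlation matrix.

Step 1 — column means:
  mean(U) = (8 + 6 + 8 + 4 + 7 + 5) / 6 = 38/6 = 6.3333
  mean(V) = (1 + 3 + 8 + 7 + 8 + 5) / 6 = 32/6 = 5.3333
  mean(W) = (1 + 8 + 2 + 1 + 4 + 5) / 6 = 21/6 = 3.5

Step 2 — sample variances and covariances s[i,j] = (1/(n-1)) · Σ_k (x_{k,i} - mean_i) · (x_{k,j} - mean_j), with n-1 = 5:
  s[U,U] = ((1.6667)·(1.6667) + (-0.3333)·(-0.3333) + (1.6667)·(1.6667) + (-2.3333)·(-2.3333) + (0.6667)·(0.6667) + (-1.3333)·(-1.3333)) / 5 = 13.3333/5 = 2.6667
  s[U,V] = ((1.6667)·(-4.3333) + (-0.3333)·(-2.3333) + (1.6667)·(2.6667) + (-2.3333)·(1.6667) + (0.6667)·(2.6667) + (-1.3333)·(-0.3333)) / 5 = -3.6667/5 = -0.7333
  s[U,W] = ((1.6667)·(-2.5) + (-0.3333)·(4.5) + (1.6667)·(-1.5) + (-2.3333)·(-2.5) + (0.6667)·(0.5) + (-1.3333)·(1.5)) / 5 = -4/5 = -0.8
  s[V,V] = ((-4.3333)·(-4.3333) + (-2.3333)·(-2.3333) + (2.6667)·(2.6667) + (1.6667)·(1.6667) + (2.6667)·(2.6667) + (-0.3333)·(-0.3333)) / 5 = 41.3333/5 = 8.2667
  s[V,W] = ((-4.3333)·(-2.5) + (-2.3333)·(4.5) + (2.6667)·(-1.5) + (1.6667)·(-2.5) + (2.6667)·(0.5) + (-0.3333)·(1.5)) / 5 = -7/5 = -1.4
  s[W,W] = ((-2.5)·(-2.5) + (4.5)·(4.5) + (-1.5)·(-1.5) + (-2.5)·(-2.5) + (0.5)·(0.5) + (1.5)·(1.5)) / 5 = 37.5/5 = 7.5
  Sample standard deviations s_i = √(s[i,i]):
  s(U) = √(2.6667) = 1.633
  s(V) = √(8.2667) = 2.8752
  s(W) = √(7.5) = 2.7386

Step 3 — r_{ij} = s_{ij} / (s_i · s_j):
  r[U,U] = 1 (diagonal).
  r[U,V] = -0.7333 / (1.633 · 2.8752) = -0.7333 / 4.6952 = -0.1562
  r[U,W] = -0.8 / (1.633 · 2.7386) = -0.8 / 4.4721 = -0.1789
  r[V,V] = 1 (diagonal).
  r[V,W] = -1.4 / (2.8752 · 2.7386) = -1.4 / 7.874 = -0.1778
  r[W,W] = 1 (diagonal).

R is symmetric with unit diagonal. Assembling:

R = [[1, -0.1562, -0.1789],
 [-0.1562, 1, -0.1778],
 [-0.1789, -0.1778, 1]]


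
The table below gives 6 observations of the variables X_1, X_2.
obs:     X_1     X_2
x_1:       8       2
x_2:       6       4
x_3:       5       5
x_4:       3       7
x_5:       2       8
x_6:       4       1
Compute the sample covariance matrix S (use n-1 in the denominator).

Step 1 — column means:
  mean(X_1) = (8 + 6 + 5 + 3 + 2 + 4) / 6 = 28/6 = 4.6667
  mean(X_2) = (2 + 4 + 5 + 7 + 8 + 1) / 6 = 27/6 = 4.5

Step 2 — sample covariance S[i,j] = (1/(n-1)) · Σ_k (x_{k,i} - mean_i) · (x_{k,j} - mean_j), with n-1 = 5.
  S[X_1,X_1] = ((3.3333)·(3.3333) + (1.3333)·(1.3333) + (0.3333)·(0.3333) + (-1.6667)·(-1.6667) + (-2.6667)·(-2.6667) + (-0.6667)·(-0.6667)) / 5 = 23.3333/5 = 4.6667
  S[X_1,X_2] = ((3.3333)·(-2.5) + (1.3333)·(-0.5) + (0.3333)·(0.5) + (-1.6667)·(2.5) + (-2.6667)·(3.5) + (-0.6667)·(-3.5)) / 5 = -20/5 = -4
  S[X_2,X_2] = ((-2.5)·(-2.5) + (-0.5)·(-0.5) + (0.5)·(0.5) + (2.5)·(2.5) + (3.5)·(3.5) + (-3.5)·(-3.5)) / 5 = 37.5/5 = 7.5

S is symmetric (S[j,i] = S[i,j]). Assembling:

S = [[4.6667, -4],
 [-4, 7.5]]


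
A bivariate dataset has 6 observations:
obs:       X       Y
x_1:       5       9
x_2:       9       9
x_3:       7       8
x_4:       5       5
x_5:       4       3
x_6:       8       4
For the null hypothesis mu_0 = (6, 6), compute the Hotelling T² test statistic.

Step 1 — sample mean vector:
  mean(X) = (5 + 9 + 7 + 5 + 4 + 8) / 6 = 38/6 = 6.3333
  mean(Y) = (9 + 9 + 8 + 5 + 3 + 4) / 6 = 38/6 = 6.3333
  x̄ = (6.3333, 6.3333),  deviation x̄ - mu_0 = (6.3333, 6.3333) - (6, 6) = (0.3333, 0.3333).

Step 2 — sample covariance matrix, S[i,j] = (1/(n-1)) · Σ_k (x_{k,i} - mean_i) · (x_{k,j} - mean_j), divisor n-1 = 5:
  S[X,X] = ((-1.3333)·(-1.3333) + (2.6667)·(2.6667) + (0.6667)·(0.6667) + (-1.3333)·(-1.3333) + (-2.3333)·(-2.3333) + (1.6667)·(1.6667)) / 5 = 19.3333/5 = 3.8667
  S[X,Y] = ((-1.3333)·(2.6667) + (2.6667)·(2.6667) + (0.6667)·(1.6667) + (-1.3333)·(-1.3333) + (-2.3333)·(-3.3333) + (1.6667)·(-2.3333)) / 5 = 10.3333/5 = 2.0667
  S[Y,Y] = ((2.6667)·(2.6667) + (2.6667)·(2.6667) + (1.6667)·(1.6667) + (-1.3333)·(-1.3333) + (-3.3333)·(-3.3333) + (-2.3333)·(-2.3333)) / 5 = 35.3333/5 = 7.0667
  S = [[3.8667, 2.0667],
 [2.0667, 7.0667]].

Step 3 — invert S. det(S) = 3.8667·7.0667 - (2.0667)² = 23.0533.
  S^{-1} = (1/det) · [[d, -b], [-b, a]] = [[0.3065, -0.0896],
 [-0.0896, 0.1677]].

Step 4 — quadratic form (x̄ - mu_0)^T · S^{-1} · (x̄ - mu_0):
  S^{-1} · (x̄ - mu_0) = (0.0723, 0.026),
  (x̄ - mu_0)^T · [...] = (0.3333)·(0.0723) + (0.3333)·(0.026) = 0.0328.

Step 5 — scale by n: T² = 6 · 0.0328 = 0.1966.

T² ≈ 0.1966


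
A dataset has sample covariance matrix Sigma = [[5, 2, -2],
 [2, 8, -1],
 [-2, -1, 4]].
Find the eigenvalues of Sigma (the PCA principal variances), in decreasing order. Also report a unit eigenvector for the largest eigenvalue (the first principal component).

Step 1 — characteristic polynomial p(λ) = det(λI - Sigma) = λ³ - tr·λ² + c_1·λ - det, where tr = trace, c_1 = sum of the principal 2×2 minors, det = det(Sigma):
  tr = 5 + 8 + 4 = 17,
  c_1 = (5·8 - (2)²) + (5·4 - (-2)²) + (8·4 - (-1)²) = 36 + 16 + 31 = 83,
  det = 5·(8·4 - (-1)²) - (2)·((2)·4 - (-1)·(-2)) + (-2)·((2)·(-1) - 8·(-2)) = 5·(31) - (2)·(6) + (-2)·(14) = 115.
  So p(λ) = λ³ - 17λ² + 83λ - 115.
Step 2 — look for an integer root (rational root theorem: any rational root is an integer divisor of 115). Testing λ = 5:
  p(5) = 125 - 425 + 415 - 115 = 0  ✓
  Dividing out (λ - 5): p(λ) = (λ - 5)(λ² - 12λ + 23).
Step 3 — remaining eigenvalues from the quadratic λ² - 12λ + 23 = 0:
  Δ = 12² - 4·23 = 144 - 92 = 52,  λ = (12 ± √52)/2 = (12 ± 7.2111)/2 ≈ 9.6056 or 2.3944.
  Sorted: λ_1 = 9.6056,  λ_2 = 5,  λ_3 = 2.3944  (check: sum = 17 = tr ✓).

Step 4 — unit eigenvector for λ_1 ≈ 9.6056: v spans the null space of (Sigma - λ_1 I), whose rows are
  r_1 = (-4.6056, 2, -2),  r_2 = (2, -1.6056, -1),  r_3 = (-2, -1, -5.6056).
  v is orthogonal to every row, so take v ∝ r_1 × r_2 = ((2)·(-1) - (-2)·(-1.6056), (-2)·(2) - (-4.6056)·(-1), (-4.6056)·(-1.6056) - (2)·(2)) ≈ (-5.2111, -8.6056, 3.3944).
  Rescale (multiply by -1 so the first nonzero entry is positive): u = (5.2111, 8.6056, -3.3944).
  ||u|| = √((5.2111)² + (8.6056)² + (-3.3944)²) = √(112.7334) ≈ 10.6176,  v_1 = u/||u|| ≈ (0.4908, 0.8105, -0.3197) (||v_1|| = 1).

λ_1 = 9.6056,  λ_2 = 5,  λ_3 = 2.3944;  v_1 ≈ (0.4908, 0.8105, -0.3197)


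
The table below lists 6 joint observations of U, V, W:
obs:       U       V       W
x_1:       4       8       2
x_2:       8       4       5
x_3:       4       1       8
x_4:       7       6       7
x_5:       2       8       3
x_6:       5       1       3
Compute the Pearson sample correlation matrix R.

Step 1 — column means:
  mean(U) = (4 + 8 + 4 + 7 + 2 + 5) / 6 = 30/6 = 5
  mean(V) = (8 + 4 + 1 + 6 + 8 + 1) / 6 = 28/6 = 4.6667
  mean(W) = (2 + 5 + 8 + 7 + 3 + 3) / 6 = 28/6 = 4.6667

Step 2 — sample variances and covariances s[i,j] = (1/(n-1)) · Σ_k (x_{k,i} - mean_i) · (x_{k,j} - mean_j), with n-1 = 5:
  s[U,U] = ((-1)·(-1) + (3)·(3) + (-1)·(-1) + (2)·(2) + (-3)·(-3) + (0)·(0)) / 5 = 24/5 = 4.8
  s[U,V] = ((-1)·(3.3333) + (3)·(-0.6667) + (-1)·(-3.6667) + (2)·(1.3333) + (-3)·(3.3333) + (0)·(-3.6667)) / 5 = -9/5 = -1.8
  s[U,W] = ((-1)·(-2.6667) + (3)·(0.3333) + (-1)·(3.3333) + (2)·(2.3333) + (-3)·(-1.6667) + (0)·(-1.6667)) / 5 = 10/5 = 2
  s[V,V] = ((3.3333)·(3.3333) + (-0.6667)·(-0.6667) + (-3.6667)·(-3.6667) + (1.3333)·(1.3333) + (3.3333)·(3.3333) + (-3.6667)·(-3.6667)) / 5 = 51.3333/5 = 10.2667
  s[V,W] = ((3.3333)·(-2.6667) + (-0.6667)·(0.3333) + (-3.6667)·(3.3333) + (1.3333)·(2.3333) + (3.3333)·(-1.6667) + (-3.6667)·(-1.6667)) / 5 = -17.6667/5 = -3.5333
  s[W,W] = ((-2.6667)·(-2.6667) + (0.3333)·(0.3333) + (3.3333)·(3.3333) + (2.3333)·(2.3333) + (-1.6667)·(-1.6667) + (-1.6667)·(-1.6667)) / 5 = 29.3333/5 = 5.8667
  Sample standard deviations s_i = √(s[i,i]):
  s(U) = √(4.8) = 2.1909
  s(V) = √(10.2667) = 3.2042
  s(W) = √(5.8667) = 2.4221

Step 3 — r_{ij} = s_{ij} / (s_i · s_j):
  r[U,U] = 1 (diagonal).
  r[U,V] = -1.8 / (2.1909 · 3.2042) = -1.8 / 7.02 = -0.2564
  r[U,W] = 2 / (2.1909 · 2.4221) = 2 / 5.3066 = 0.3769
  r[V,V] = 1 (diagonal).
  r[V,W] = -3.5333 / (3.2042 · 2.4221) = -3.5333 / 7.7609 = -0.4553
  r[W,W] = 1 (diagonal).

R is symmetric with unit diagonal. Assembling:

R = [[1, -0.2564, 0.3769],
 [-0.2564, 1, -0.4553],
 [0.3769, -0.4553, 1]]


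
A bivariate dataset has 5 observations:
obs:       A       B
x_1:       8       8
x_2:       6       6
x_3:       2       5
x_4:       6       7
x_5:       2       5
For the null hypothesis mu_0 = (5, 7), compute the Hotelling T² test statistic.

Step 1 — sample mean vector:
  mean(A) = (8 + 6 + 2 + 6 + 2) / 5 = 24/5 = 4.8
  mean(B) = (8 + 6 + 5 + 7 + 5) / 5 = 31/5 = 6.2
  x̄ = (4.8, 6.2),  deviation x̄ - mu_0 = (4.8, 6.2) - (5, 7) = (-0.2, -0.8).

Step 2 — sample covariance matrix, S[i,j] = (1/(n-1)) · Σ_k (x_{k,i} - mean_i) · (x_{k,j} - mean_j), divisor n-1 = 4:
  S[A,A] = ((3.2)·(3.2) + (1.2)·(1.2) + (-2.8)·(-2.8) + (1.2)·(1.2) + (-2.8)·(-2.8)) / 4 = 28.8/4 = 7.2
  S[A,B] = ((3.2)·(1.8) + (1.2)·(-0.2) + (-2.8)·(-1.2) + (1.2)·(0.8) + (-2.8)·(-1.2)) / 4 = 13.2/4 = 3.3
  S[B,B] = ((1.8)·(1.8) + (-0.2)·(-0.2) + (-1.2)·(-1.2) + (0.8)·(0.8) + (-1.2)·(-1.2)) / 4 = 6.8/4 = 1.7
  S = [[7.2, 3.3],
 [3.3, 1.7]].

Step 3 — invert S. det(S) = 7.2·1.7 - (3.3)² = 1.35.
  S^{-1} = (1/det) · [[d, -b], [-b, a]] = [[1.2593, -2.4444],
 [-2.4444, 5.3333]].

Step 4 — quadratic form (x̄ - mu_0)^T · S^{-1} · (x̄ - mu_0):
  S^{-1} · (x̄ - mu_0) = (1.7037, -3.7778),
  (x̄ - mu_0)^T · [...] = (-0.2)·(1.7037) + (-0.8)·(-3.7778) = 2.6815.

Step 5 — scale by n: T² = 5 · 2.6815 = 13.4074.

T² ≈ 13.4074


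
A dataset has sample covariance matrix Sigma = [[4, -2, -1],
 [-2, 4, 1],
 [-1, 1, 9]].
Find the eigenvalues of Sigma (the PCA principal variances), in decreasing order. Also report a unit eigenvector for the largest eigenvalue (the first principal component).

Step 1 — characteristic polynomial p(λ) = det(λI - Sigma) = λ³ - tr·λ² + c_1·λ - det, where tr = trace, c_1 = sum of the principal 2×2 minors, det = det(Sigma):
  tr = 4 + 4 + 9 = 17,
  c_1 = (4·4 - (-2)²) + (4·9 - (-1)²) + (4·9 - (1)²) = 12 + 35 + 35 = 82,
  det = 4·(4·9 - (1)²) - (-2)·((-2)·9 - (1)·(-1)) + (-1)·((-2)·(1) - 4·(-1)) = 4·(35) - (-2)·(-17) + (-1)·(2) = 104.
  So p(λ) = λ³ - 17λ² + 82λ - 104.
Step 2 — look for an integer root (rational root theorem: any rational root is an integer divisor of 104). Testing λ = 2:
  p(2) = 8 - 68 + 164 - 104 = 0  ✓
  Dividing out (λ - 2): p(λ) = (λ - 2)(λ² - 15λ + 52).
Step 3 — remaining eigenvalues from the quadratic λ² - 15λ + 52 = 0:
  Δ = 15² - 4·52 = 225 - 208 = 17,  λ = (15 ± √17)/2 = (15 ± 4.1231)/2 ≈ 9.5616 or 5.4384.
  Sorted: λ_1 = 9.5616,  λ_2 = 5.4384,  λ_3 = 2  (check: sum = 17 = tr ✓).

Step 4 — unit eigenvector for λ_1 ≈ 9.5616: v spans the null space of (Sigma - λ_1 I), whose rows are
  r_1 = (-5.5616, -2, -1),  r_2 = (-2, -5.5616, 1),  r_3 = (-1, 1, -0.5616).
  v is orthogonal to every row, so take v ∝ r_1 × r_2 = ((-2)·(1) - (-1)·(-5.5616), (-1)·(-2) - (-5.5616)·(1), (-5.5616)·(-5.5616) - (-2)·(-2)) ≈ (-7.5616, 7.5616, 26.9309).
  Rescale (multiply by -1 so the first nonzero entry is positive): u = (7.5616, -7.5616, -26.9309).
  ||u|| = √((7.5616)² + (-7.5616)² + (-26.9309)²) = √(839.6259) ≈ 28.9763,  v_1 = u/||u|| ≈ (0.261, -0.261, -0.9294) (||v_1|| = 1).

λ_1 = 9.5616,  λ_2 = 5.4384,  λ_3 = 2;  v_1 ≈ (0.261, -0.261, -0.9294)


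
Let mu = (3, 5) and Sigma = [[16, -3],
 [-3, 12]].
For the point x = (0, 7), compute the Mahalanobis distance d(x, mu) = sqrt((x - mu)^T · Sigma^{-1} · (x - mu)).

Step 1 — centre the observation: (x - mu) = (-3, 2).

Step 2 — invert Sigma. det(Sigma) = 16·12 - (-3)² = 183.
  Sigma^{-1} = (1/det) · [[d, -b], [-b, a]] = [[0.0656, 0.0164],
 [0.0164, 0.0874]].

Step 3 — form the quadratic (x - mu)^T · Sigma^{-1} · (x - mu):
  Sigma^{-1} · (x - mu) = (-0.1639, 0.1257).
  (x - mu)^T · [Sigma^{-1} · (x - mu)] = (-3)·(-0.1639) + (2)·(0.1257) = 0.7432.

Step 4 — take square root: d = √(0.7432) ≈ 0.8621.

d(x, mu) = √(0.7432) ≈ 0.8621


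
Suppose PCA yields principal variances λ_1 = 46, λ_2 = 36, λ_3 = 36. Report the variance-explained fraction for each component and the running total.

Step 1 — total variance = trace(Sigma) = Σ λ_i = 46 + 36 + 36 = 118.

Step 2 — fraction explained by component i = λ_i / Σ λ:
  PC1: 46/118 = 0.3898
  PC2: 36/118 = 0.3051
  PC3: 36/118 = 0.3051

Step 3 — cumulative fraction after k components = (λ_1 + ... + λ_k) / Σ λ:
  k = 1: 46/118 = 0.3898
  k = 2: (46 + 36)/118 = 82/118 = 0.6949
  k = 3: (46 + 36 + 36)/118 = 118/118 = 1

Summary (fraction, with percent):

explained: PC1 0.3898 (38.98%), PC2 0.3051 (30.51%), PC3 0.3051 (30.51%);  cumulative: 0.3898, 0.6949, 1


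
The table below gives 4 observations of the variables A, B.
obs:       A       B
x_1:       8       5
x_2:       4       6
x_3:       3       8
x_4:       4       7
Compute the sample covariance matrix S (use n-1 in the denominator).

Step 1 — column means:
  mean(A) = (8 + 4 + 3 + 4) / 4 = 19/4 = 4.75
  mean(B) = (5 + 6 + 8 + 7) / 4 = 26/4 = 6.5

Step 2 — sample covariance S[i,j] = (1/(n-1)) · Σ_k (x_{k,i} - mean_i) · (x_{k,j} - mean_j), with n-1 = 3.
  S[A,A] = ((3.25)·(3.25) + (-0.75)·(-0.75) + (-1.75)·(-1.75) + (-0.75)·(-0.75)) / 3 = 14.75/3 = 4.9167
  S[A,B] = ((3.25)·(-1.5) + (-0.75)·(-0.5) + (-1.75)·(1.5) + (-0.75)·(0.5)) / 3 = -7.5/3 = -2.5
  S[B,B] = ((-1.5)·(-1.5) + (-0.5)·(-0.5) + (1.5)·(1.5) + (0.5)·(0.5)) / 3 = 5/3 = 1.6667

S is symmetric (S[j,i] = S[i,j]). Assembling:

S = [[4.9167, -2.5],
 [-2.5, 1.6667]]


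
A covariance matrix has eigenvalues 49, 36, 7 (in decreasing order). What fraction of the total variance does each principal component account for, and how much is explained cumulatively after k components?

Step 1 — total variance = trace(Sigma) = Σ λ_i = 49 + 36 + 7 = 92.

Step 2 — fraction explained by component i = λ_i / Σ λ:
  PC1: 49/92 = 0.5326
  PC2: 36/92 = 0.3913
  PC3: 7/92 = 0.0761

Step 3 — cumulative fraction after k components = (λ_1 + ... + λ_k) / Σ λ:
  k = 1: 49/92 = 0.5326
  k = 2: (49 + 36)/92 = 85/92 = 0.9239
  k = 3: (49 + 36 + 7)/92 = 92/92 = 1

Summary (fraction, with percent):

explained: PC1 0.5326 (53.26%), PC2 0.3913 (39.13%), PC3 0.0761 (7.61%);  cumulative: 0.5326, 0.9239, 1


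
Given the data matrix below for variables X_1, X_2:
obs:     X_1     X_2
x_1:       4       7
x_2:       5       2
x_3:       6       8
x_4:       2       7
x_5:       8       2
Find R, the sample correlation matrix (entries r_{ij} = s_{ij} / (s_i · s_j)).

Step 1 — column means:
  mean(X_1) = (4 + 5 + 6 + 2 + 8) / 5 = 25/5 = 5
  mean(X_2) = (7 + 2 + 8 + 7 + 2) / 5 = 26/5 = 5.2

Step 2 — sample variances and covariances s[i,j] = (1/(n-1)) · Σ_k (x_{k,i} - mean_i) · (x_{k,j} - mean_j), with n-1 = 4:
  s[X_1,X_1] = ((-1)·(-1) + (0)·(0) + (1)·(1) + (-3)·(-3) + (3)·(3)) / 4 = 20/4 = 5
  s[X_1,X_2] = ((-1)·(1.8) + (0)·(-3.2) + (1)·(2.8) + (-3)·(1.8) + (3)·(-3.2)) / 4 = -14/4 = -3.5
  s[X_2,X_2] = ((1.8)·(1.8) + (-3.2)·(-3.2) + (2.8)·(2.8) + (1.8)·(1.8) + (-3.2)·(-3.2)) / 4 = 34.8/4 = 8.7
  Sample standard deviations s_i = √(s[i,i]):
  s(X_1) = √(5) = 2.2361
  s(X_2) = √(8.7) = 2.9496

Step 3 — r_{ij} = s_{ij} / (s_i · s_j):
  r[X_1,X_1] = 1 (diagonal).
  r[X_1,X_2] = -3.5 / (2.2361 · 2.9496) = -3.5 / 6.5955 = -0.5307
  r[X_2,X_2] = 1 (diagonal).

R is symmetric with unit diagonal. Assembling:

R = [[1, -0.5307],
 [-0.5307, 1]]


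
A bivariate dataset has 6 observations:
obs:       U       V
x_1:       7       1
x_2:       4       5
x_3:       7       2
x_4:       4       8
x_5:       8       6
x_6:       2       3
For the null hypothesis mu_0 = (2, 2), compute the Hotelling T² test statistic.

Step 1 — sample mean vector:
  mean(U) = (7 + 4 + 7 + 4 + 8 + 2) / 6 = 32/6 = 5.3333
  mean(V) = (1 + 5 + 2 + 8 + 6 + 3) / 6 = 25/6 = 4.1667
  x̄ = (5.3333, 4.1667),  deviation x̄ - mu_0 = (5.3333, 4.1667) - (2, 2) = (3.3333, 2.1667).

Step 2 — sample covariance matrix, S[i,j] = (1/(n-1)) · Σ_k (x_{k,i} - mean_i) · (x_{k,j} - mean_j), divisor n-1 = 5:
  S[U,U] = ((1.6667)·(1.6667) + (-1.3333)·(-1.3333) + (1.6667)·(1.6667) + (-1.3333)·(-1.3333) + (2.6667)·(2.6667) + (-3.3333)·(-3.3333)) / 5 = 27.3333/5 = 5.4667
  S[U,V] = ((1.6667)·(-3.1667) + (-1.3333)·(0.8333) + (1.6667)·(-2.1667) + (-1.3333)·(3.8333) + (2.6667)·(1.8333) + (-3.3333)·(-1.1667)) / 5 = -6.3333/5 = -1.2667
  S[V,V] = ((-3.1667)·(-3.1667) + (0.8333)·(0.8333) + (-2.1667)·(-2.1667) + (3.8333)·(3.8333) + (1.8333)·(1.8333) + (-1.1667)·(-1.1667)) / 5 = 34.8333/5 = 6.9667
  S = [[5.4667, -1.2667],
 [-1.2667, 6.9667]].

Step 3 — invert S. det(S) = 5.4667·6.9667 - (-1.2667)² = 36.48.
  S^{-1} = (1/det) · [[d, -b], [-b, a]] = [[0.191, 0.0347],
 [0.0347, 0.1499]].

Step 4 — quadratic form (x̄ - mu_0)^T · S^{-1} · (x̄ - mu_0):
  S^{-1} · (x̄ - mu_0) = (0.7118, 0.4404),
  (x̄ - mu_0)^T · [...] = (3.3333)·(0.7118) + (2.1667)·(0.4404) = 3.3269.

Step 5 — scale by n: T² = 6 · 3.3269 = 19.9616.

T² ≈ 19.9616


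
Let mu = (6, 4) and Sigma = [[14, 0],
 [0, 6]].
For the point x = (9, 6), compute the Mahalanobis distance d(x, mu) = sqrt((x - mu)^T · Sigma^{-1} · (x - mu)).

Step 1 — centre the observation: (x - mu) = (3, 2).

Step 2 — invert Sigma. det(Sigma) = 14·6 - (0)² = 84.
  Sigma^{-1} = (1/det) · [[d, -b], [-b, a]] = [[0.0714, 0],
 [0, 0.1667]].

Step 3 — form the quadratic (x - mu)^T · Sigma^{-1} · (x - mu):
  Sigma^{-1} · (x - mu) = (0.2143, 0.3333).
  (x - mu)^T · [Sigma^{-1} · (x - mu)] = (3)·(0.2143) + (2)·(0.3333) = 1.3095.

Step 4 — take square root: d = √(1.3095) ≈ 1.1443.

d(x, mu) = √(1.3095) ≈ 1.1443


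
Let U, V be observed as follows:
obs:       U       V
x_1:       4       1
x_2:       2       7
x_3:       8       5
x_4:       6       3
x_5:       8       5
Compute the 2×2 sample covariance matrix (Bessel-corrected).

Step 1 — column means:
  mean(U) = (4 + 2 + 8 + 6 + 8) / 5 = 28/5 = 5.6
  mean(V) = (1 + 7 + 5 + 3 + 5) / 5 = 21/5 = 4.2

Step 2 — sample covariance S[i,j] = (1/(n-1)) · Σ_k (x_{k,i} - mean_i) · (x_{k,j} - mean_j), with n-1 = 4.
  S[U,U] = ((-1.6)·(-1.6) + (-3.6)·(-3.6) + (2.4)·(2.4) + (0.4)·(0.4) + (2.4)·(2.4)) / 4 = 27.2/4 = 6.8
  S[U,V] = ((-1.6)·(-3.2) + (-3.6)·(2.8) + (2.4)·(0.8) + (0.4)·(-1.2) + (2.4)·(0.8)) / 4 = -1.6/4 = -0.4
  S[V,V] = ((-3.2)·(-3.2) + (2.8)·(2.8) + (0.8)·(0.8) + (-1.2)·(-1.2) + (0.8)·(0.8)) / 4 = 20.8/4 = 5.2

S is symmetric (S[j,i] = S[i,j]). Assembling:

S = [[6.8, -0.4],
 [-0.4, 5.2]]
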